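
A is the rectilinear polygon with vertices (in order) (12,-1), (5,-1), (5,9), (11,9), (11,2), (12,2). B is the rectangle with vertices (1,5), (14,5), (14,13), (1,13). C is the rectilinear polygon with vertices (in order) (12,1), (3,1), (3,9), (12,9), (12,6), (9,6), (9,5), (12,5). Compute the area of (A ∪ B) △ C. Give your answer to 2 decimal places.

96.00

|A ∪ B| = 143.
|(A ∪ B) ∩ C| = 58.
|(A ∪ B) △ C| = 143 + 69 − 116 = 96.00.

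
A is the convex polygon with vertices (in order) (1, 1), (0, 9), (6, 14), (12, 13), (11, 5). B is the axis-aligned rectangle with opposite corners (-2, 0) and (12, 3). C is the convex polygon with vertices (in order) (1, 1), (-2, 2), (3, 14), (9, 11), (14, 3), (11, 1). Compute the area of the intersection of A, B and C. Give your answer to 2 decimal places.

The intersection is the polygon with vertices (6,3), (1,1), (0.75,3).
By the shoelace formula its area is 5.25.

5.25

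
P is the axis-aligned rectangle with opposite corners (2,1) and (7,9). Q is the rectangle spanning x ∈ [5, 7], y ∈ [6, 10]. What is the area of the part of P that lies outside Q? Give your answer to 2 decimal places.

34.00

|P∩Q|: x∈[5,7], y∈[6,9] → 2·3 = 6.
|P| = 40.
|P ∖ Q| = |P| − |P∩Q| = 40 − 6 = 34.00.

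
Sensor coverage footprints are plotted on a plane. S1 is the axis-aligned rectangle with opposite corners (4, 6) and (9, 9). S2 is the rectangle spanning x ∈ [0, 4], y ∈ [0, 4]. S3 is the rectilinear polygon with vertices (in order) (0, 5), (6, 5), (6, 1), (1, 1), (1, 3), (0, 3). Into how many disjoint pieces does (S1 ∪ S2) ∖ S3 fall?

2

(S1 ∪ S2) ∖ S3 splits into 2 disjoint pieces (area 15, area 6).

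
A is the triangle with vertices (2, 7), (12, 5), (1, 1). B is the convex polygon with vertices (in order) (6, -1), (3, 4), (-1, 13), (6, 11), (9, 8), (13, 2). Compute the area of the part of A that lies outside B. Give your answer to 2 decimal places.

7.90

|A| = 31, |A∩B| = 23.1026.
|A ∖ B| = |A| − |A∩B| = 31 − 23.1026 = 7.90.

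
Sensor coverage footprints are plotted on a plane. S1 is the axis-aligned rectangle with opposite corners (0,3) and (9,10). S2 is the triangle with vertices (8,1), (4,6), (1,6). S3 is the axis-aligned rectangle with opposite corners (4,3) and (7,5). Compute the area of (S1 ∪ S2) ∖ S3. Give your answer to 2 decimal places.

|S1 ∪ S2| = 64.2.
|(S1 ∪ S2) ∩ S3| = 6.
|(S1 ∪ S2) ∖ S3| = 64.2 − 6 = 58.20.

58.20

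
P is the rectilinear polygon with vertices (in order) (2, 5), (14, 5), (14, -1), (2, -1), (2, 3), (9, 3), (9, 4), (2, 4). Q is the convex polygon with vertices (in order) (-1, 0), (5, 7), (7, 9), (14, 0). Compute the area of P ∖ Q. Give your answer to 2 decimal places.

|P| = 65, |P∩Q| = 42.4206.
|P ∖ Q| = |P| − |P∩Q| = 65 − 42.4206 = 22.58.

22.58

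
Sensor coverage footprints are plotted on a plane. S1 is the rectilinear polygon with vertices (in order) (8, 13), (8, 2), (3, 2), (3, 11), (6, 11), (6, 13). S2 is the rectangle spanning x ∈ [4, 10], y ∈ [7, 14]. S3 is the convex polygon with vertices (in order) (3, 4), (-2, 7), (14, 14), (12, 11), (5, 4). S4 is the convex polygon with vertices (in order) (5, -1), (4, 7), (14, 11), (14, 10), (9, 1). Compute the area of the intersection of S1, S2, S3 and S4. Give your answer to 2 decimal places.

The intersection is the polygon with vertices (8,7), (4,7), (8,8.6).
By the shoelace formula its area is 3.20.

3.20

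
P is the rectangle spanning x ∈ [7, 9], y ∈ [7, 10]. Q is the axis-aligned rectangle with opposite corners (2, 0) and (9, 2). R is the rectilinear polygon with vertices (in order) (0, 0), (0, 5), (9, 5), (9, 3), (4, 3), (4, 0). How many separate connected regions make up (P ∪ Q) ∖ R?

2

(P ∪ Q) ∖ R splits into 2 disjoint pieces (area 6, area 10).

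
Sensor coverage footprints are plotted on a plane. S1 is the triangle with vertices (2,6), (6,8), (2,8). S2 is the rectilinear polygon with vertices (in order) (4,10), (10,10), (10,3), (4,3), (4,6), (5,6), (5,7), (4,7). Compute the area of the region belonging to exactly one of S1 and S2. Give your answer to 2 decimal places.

|S1| = 4, |S2| = 41, |S1∩S2| = 1.
|S1 △ S2| = |S1| + |S2| − 2·|S1∩S2| = 4 + 41 − 2 = 43.00.

43.00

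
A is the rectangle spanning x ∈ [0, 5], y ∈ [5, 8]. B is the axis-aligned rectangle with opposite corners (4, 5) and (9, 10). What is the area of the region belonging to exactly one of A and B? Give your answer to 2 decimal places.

|A∩B|: x∈[4,5], y∈[5,8] → 1·3 = 3.
|A △ B| = |A| + |B| − 2·|A∩B| = 15 + 25 − 6 = 34.00.

34.00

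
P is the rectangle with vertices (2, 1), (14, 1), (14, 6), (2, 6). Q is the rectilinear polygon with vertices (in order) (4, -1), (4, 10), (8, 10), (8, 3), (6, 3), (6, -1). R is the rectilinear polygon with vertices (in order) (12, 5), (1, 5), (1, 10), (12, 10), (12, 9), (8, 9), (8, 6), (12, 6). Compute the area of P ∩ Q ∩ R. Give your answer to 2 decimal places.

4.00

The intersection is the polygon with vertices (8,5), (4,5), (4,6), (8,6).
By the shoelace formula its area is 4.00.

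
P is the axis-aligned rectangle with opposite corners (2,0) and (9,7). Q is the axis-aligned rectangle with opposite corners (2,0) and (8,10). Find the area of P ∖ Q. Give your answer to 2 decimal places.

|P∩Q|: x∈[2,8], y∈[0,7] → 6·7 = 42.
|P| = 49.
|P ∖ Q| = |P| − |P∩Q| = 49 − 42 = 7.00.

7.00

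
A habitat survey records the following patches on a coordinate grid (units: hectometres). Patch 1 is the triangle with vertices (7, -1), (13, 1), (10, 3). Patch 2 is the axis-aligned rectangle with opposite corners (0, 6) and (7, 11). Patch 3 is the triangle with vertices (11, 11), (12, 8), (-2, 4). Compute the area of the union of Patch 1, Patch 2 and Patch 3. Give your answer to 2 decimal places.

By inclusion–exclusion:
Individual areas: |Patch 1| = 9, |Patch 2| = 35, |Patch 3| = 23.
|Patch 1∩Patch 2| = 0.
|Patch 1∩Patch 3| = 0.
|Patch 2∩Patch 3| = 6.9505.
|Patch 1∩Patch 2∩Patch 3| = 0.
|Patch 1 ∪ Patch 2 ∪ Patch 3| = 67 − 6.9505 + 0 = 60.05.

60.05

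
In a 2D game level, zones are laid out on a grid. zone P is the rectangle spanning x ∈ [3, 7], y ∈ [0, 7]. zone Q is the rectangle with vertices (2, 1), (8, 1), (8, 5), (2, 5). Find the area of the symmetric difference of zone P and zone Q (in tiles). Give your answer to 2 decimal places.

20.00

|zone P∩zone Q|: x∈[3,7], y∈[1,5] → 4·4 = 16.
|zone P △ zone Q| = |zone P| + |zone Q| − 2·|zone P∩zone Q| = 28 + 24 − 32 = 20.00.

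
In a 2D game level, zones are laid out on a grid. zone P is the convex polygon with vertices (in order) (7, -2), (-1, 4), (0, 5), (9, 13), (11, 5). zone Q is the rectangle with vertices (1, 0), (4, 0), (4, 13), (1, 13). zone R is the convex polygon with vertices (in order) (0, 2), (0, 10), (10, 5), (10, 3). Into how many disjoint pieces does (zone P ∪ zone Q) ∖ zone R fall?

3

(zone P ∪ zone Q) ∖ zone R splits into 3 disjoint pieces (area 23.7189, area 0.875, area 41.5139).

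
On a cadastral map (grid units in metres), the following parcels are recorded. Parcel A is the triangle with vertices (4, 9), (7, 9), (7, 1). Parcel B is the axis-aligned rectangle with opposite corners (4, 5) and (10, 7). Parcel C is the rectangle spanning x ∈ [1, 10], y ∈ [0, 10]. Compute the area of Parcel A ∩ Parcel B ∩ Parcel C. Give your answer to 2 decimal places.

3.75

The intersection is the polygon with vertices (5.5,5), (4.75,7), (7,7), (7,5).
By the shoelace formula its area is 3.75.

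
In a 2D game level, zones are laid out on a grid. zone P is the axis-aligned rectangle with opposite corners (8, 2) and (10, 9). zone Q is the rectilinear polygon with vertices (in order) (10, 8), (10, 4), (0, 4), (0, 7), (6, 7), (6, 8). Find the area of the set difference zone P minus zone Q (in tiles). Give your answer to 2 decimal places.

6.00

|zone P| = 14, |zone P∩zone Q| = 8.
|zone P ∖ zone Q| = |zone P| − |zone P∩zone Q| = 14 − 8 = 6.00.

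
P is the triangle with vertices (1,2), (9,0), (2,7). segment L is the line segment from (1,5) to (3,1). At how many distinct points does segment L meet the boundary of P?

2

The segment meets the boundary at (2.714,1.571), (1.429,4.143).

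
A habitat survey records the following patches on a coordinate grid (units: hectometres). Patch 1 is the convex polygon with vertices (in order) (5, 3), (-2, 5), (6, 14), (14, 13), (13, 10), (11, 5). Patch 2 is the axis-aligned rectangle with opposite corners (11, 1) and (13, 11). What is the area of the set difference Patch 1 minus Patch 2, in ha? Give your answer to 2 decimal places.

|Patch 1| = 105.5, |Patch 1∩Patch 2| = 7.
|Patch 1 ∖ Patch 2| = |Patch 1| − |Patch 1∩Patch 2| = 105.5 − 7 = 98.50.

98.50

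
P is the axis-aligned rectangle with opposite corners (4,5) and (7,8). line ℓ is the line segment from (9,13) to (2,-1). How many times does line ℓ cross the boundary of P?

2

The segment meets the boundary at (5,5), (6.5,8).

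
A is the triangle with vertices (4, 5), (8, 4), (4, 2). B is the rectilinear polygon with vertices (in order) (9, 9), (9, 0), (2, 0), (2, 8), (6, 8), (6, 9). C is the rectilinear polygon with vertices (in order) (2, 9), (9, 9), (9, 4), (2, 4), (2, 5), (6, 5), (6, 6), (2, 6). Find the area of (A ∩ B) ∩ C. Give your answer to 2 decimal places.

The region (A ∩ B) ∩ C is the polygon with vertices (4,5), (8,4), (4,4).
By the shoelace formula its area is 2.00.

2.00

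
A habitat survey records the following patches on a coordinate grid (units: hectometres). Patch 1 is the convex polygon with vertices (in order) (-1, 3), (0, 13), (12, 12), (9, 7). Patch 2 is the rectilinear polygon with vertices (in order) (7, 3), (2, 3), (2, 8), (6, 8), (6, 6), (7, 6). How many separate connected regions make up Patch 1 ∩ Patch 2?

1

Patch 1 ∩ Patch 2 is a single connected region.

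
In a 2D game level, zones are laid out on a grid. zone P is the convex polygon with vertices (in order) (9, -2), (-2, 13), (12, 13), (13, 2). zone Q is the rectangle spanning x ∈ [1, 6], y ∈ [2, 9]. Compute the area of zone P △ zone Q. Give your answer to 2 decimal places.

|zone P| = 129, |zone Q| = 35, |zone P∩zone Q| = 17.5.
|zone P △ zone Q| = |zone P| + |zone Q| − 2·|zone P∩zone Q| = 129 + 35 − 35 = 129.00.

129.00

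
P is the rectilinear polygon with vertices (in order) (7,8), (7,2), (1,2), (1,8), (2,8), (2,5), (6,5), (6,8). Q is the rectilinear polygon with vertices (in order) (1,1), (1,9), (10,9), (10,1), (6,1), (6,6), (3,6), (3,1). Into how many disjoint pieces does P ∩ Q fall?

2

P ∩ Q splits into 2 disjoint pieces (area 6, area 9).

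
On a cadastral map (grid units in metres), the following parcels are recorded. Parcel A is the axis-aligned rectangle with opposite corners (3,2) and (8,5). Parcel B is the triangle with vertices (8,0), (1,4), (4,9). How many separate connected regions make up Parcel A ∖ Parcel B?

2

Parcel A ∖ Parcel B splits into 2 disjoint pieces (area 4.6667, area 0.6429).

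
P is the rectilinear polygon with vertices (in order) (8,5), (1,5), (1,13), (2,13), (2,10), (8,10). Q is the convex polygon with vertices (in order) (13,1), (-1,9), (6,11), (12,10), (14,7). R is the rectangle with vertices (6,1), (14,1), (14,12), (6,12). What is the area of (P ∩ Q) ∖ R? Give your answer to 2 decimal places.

17.54

|P ∩ Q| = 27.5357.
|(P ∩ Q) ∩ R| = 10.
|(P ∩ Q) ∖ R| = 27.5357 − 10 = 17.54.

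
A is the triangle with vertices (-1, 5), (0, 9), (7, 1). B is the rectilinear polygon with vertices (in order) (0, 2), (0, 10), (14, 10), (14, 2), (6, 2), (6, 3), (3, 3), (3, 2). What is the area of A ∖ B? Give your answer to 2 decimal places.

|A| = 18, |A∩B| = 13.5089.
|A ∖ B| = |A| − |A∩B| = 18 − 13.5089 = 4.49.

4.49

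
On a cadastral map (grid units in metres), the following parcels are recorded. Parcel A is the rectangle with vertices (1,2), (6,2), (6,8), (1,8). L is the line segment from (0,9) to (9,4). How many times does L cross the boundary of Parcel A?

The segment meets the boundary at (6,5.667), (1.8,8).

2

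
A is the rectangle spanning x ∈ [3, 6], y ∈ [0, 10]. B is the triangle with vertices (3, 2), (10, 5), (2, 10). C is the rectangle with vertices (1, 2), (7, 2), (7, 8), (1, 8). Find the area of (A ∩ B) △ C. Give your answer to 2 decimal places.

21.64

|A ∩ B| = 17.3839.
|(A ∩ B) ∩ C| = 15.8714.
|(A ∩ B) △ C| = 17.3839 + 36 − 31.7429 = 21.64.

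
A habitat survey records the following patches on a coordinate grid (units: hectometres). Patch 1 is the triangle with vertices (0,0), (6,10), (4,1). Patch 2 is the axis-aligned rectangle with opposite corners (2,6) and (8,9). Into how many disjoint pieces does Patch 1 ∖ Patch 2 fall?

2

Patch 1 ∖ Patch 2 splits into 2 disjoint pieces (area 13.9778, area 0.1889).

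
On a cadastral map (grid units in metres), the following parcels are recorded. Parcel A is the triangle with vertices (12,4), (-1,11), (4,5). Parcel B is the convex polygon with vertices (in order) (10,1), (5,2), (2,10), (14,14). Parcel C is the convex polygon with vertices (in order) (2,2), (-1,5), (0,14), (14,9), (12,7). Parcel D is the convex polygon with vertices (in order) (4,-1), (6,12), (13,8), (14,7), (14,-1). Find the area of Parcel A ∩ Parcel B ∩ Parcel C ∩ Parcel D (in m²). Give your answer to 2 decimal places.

The intersection is the polygon with vertices (9.111,5.556), (7.2,4.6), (4.906,4.887), (5.322,7.596).
By the shoelace formula its area is 6.93.

6.93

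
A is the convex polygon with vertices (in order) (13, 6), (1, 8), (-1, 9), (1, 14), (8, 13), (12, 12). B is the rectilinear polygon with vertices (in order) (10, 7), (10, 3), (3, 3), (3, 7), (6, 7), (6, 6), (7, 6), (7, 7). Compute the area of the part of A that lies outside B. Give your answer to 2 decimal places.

74.75

|A| = 75.5, |A∩B| = 0.75.
|A ∖ B| = |A| − |A∩B| = 75.5 − 0.75 = 74.75.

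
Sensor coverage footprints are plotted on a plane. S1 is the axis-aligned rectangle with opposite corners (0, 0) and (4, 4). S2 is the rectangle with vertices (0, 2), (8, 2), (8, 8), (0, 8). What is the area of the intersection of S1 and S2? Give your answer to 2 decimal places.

8.00

|S1∩S2|: x∈[0,4], y∈[2,4] → 4·2 = 8.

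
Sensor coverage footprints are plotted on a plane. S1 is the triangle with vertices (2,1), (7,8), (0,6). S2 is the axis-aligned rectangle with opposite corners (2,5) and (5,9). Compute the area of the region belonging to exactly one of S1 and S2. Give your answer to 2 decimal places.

19.53

|S1| = 19.5, |S2| = 12, |S1∩S2| = 5.9857.
|S1 △ S2| = |S1| + |S2| − 2·|S1∩S2| = 19.5 + 12 − 11.9714 = 19.53.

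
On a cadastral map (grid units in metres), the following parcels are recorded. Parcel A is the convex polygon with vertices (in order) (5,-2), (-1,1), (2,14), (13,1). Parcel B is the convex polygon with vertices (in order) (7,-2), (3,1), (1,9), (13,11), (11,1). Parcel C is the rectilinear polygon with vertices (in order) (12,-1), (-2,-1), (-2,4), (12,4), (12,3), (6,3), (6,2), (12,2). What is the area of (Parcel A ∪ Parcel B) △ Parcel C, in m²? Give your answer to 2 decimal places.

|Parcel A ∪ Parcel B| = 141.9904.
|(Parcel A ∪ Parcel B) ∩ Parcel C| = 50.1074.
|(Parcel A ∪ Parcel B) △ Parcel C| = 141.9904 + 64 − 100.2147 = 105.78.

105.78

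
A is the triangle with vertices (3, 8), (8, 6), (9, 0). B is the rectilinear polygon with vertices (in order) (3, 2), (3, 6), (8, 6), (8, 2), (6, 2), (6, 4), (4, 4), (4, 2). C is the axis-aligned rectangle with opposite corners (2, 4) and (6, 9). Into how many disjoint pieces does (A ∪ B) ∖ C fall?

2

(A ∪ B) ∖ C splits into 2 disjoint pieces (area 11.3, area 2).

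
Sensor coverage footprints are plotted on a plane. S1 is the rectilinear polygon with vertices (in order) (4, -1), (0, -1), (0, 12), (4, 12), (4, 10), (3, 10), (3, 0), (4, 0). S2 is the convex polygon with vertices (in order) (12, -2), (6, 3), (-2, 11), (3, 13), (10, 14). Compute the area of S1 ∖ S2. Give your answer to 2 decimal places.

|S1| = 42, |S1∩S2| = 15.45.
|S1 ∖ S2| = |S1| − |S1∩S2| = 42 − 15.45 = 26.55.

26.55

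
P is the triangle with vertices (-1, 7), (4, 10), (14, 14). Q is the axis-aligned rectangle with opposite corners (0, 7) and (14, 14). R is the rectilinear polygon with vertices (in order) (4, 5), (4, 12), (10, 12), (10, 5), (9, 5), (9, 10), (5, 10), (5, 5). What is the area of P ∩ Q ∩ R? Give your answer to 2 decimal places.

2.58

The intersection is the polygon with vertices (9,12), (9.714,12), (5.429,10), (5,10), (5,9.8), (4,9.333), (4,10).
By the shoelace formula its area is 2.58.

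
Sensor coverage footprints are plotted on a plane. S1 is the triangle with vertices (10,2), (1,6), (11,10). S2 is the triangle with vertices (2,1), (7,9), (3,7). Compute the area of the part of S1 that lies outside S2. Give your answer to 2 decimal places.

|S1| = 38, |S1∩S2| = 6.0811.
|S1 ∖ S2| = |S1| − |S1∩S2| = 38 − 6.0811 = 31.92.

31.92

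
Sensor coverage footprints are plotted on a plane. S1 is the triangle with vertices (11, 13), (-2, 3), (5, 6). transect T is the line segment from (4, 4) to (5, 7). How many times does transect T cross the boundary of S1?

The segment meets the boundary at (4.611,5.833).

1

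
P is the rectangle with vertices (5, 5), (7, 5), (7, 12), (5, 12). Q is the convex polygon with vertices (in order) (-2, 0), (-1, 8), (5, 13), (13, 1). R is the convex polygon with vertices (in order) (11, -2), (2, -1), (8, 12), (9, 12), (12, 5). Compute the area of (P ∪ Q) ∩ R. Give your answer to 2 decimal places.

46.89

The region (P ∪ Q) ∩ R is the polygon with vertices (11.706,2.941), (11.414,0.894), (2.603,0.307), (7.045,9.932).
By the shoelace formula its area is 46.89.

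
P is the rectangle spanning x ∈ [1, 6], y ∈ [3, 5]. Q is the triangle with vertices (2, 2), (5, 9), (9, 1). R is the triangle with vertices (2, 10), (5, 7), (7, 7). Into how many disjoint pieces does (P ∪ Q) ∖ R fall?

(P ∪ Q) ∖ R splits into 2 disjoint pieces (area 28.1143, area 0.3377).

2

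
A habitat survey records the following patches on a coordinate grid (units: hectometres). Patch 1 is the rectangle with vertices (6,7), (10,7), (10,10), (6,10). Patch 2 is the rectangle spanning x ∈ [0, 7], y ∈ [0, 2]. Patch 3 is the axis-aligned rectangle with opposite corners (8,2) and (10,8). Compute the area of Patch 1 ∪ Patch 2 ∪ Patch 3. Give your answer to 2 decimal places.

By inclusion–exclusion:
Individual areas: |Patch 1| = 12, |Patch 2| = 14, |Patch 3| = 12.
|Patch 1∩Patch 2| = 0 (no overlap).
|Patch 1∩Patch 3|: x∈[8,10], y∈[7,8] → 2·1 = 2.
|Patch 2∩Patch 3| = 0 (no overlap).
|Patch 1∩Patch 2∩Patch 3| = 0.
|Patch 1 ∪ Patch 2 ∪ Patch 3| = 38 − 2 + 0 = 36.00.

36.00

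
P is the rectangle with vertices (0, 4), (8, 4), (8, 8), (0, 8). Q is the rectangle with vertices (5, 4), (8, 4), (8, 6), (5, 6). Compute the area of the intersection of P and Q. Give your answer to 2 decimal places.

|P∩Q|: x∈[5,8], y∈[4,6] → 3·2 = 6.

6.00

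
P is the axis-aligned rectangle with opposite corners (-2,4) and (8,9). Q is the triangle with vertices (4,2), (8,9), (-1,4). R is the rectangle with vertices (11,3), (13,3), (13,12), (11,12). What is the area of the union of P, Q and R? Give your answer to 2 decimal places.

By inclusion–exclusion:
Individual areas: |P| = 50, |Q| = 21.5, |R| = 18.
|P∩Q| = 15.3571.
|P∩R| = 0 (no overlap).
|Q∩R| = 0.
|P∩Q∩R| = 0.
|P ∪ Q ∪ R| = 89.5 − 15.3571 + 0 = 74.14.

74.14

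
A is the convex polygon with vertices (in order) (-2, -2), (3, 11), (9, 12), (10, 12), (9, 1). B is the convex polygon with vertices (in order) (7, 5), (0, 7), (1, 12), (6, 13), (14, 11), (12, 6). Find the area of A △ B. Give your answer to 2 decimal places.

93.99

|A| = 102.5, |B| = 81.5, |A∩B| = 45.0057.
|A △ B| = |A| + |B| − 2·|A∩B| = 102.5 + 81.5 − 90.0114 = 93.99.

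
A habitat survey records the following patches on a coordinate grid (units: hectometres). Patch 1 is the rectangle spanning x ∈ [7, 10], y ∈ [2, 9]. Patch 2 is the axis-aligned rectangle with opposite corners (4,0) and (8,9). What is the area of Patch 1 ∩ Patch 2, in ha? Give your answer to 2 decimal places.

|Patch 1∩Patch 2|: x∈[7,8], y∈[2,9] → 1·7 = 7.

7.00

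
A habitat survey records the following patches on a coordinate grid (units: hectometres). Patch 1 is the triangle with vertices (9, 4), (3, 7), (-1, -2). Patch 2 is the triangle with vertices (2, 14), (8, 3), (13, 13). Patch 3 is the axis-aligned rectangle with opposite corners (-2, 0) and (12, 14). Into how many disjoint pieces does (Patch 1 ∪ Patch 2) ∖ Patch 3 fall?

2

(Patch 1 ∪ Patch 2) ∖ Patch 3 splits into 2 disjoint pieces (area 2.4444, area 1.0455).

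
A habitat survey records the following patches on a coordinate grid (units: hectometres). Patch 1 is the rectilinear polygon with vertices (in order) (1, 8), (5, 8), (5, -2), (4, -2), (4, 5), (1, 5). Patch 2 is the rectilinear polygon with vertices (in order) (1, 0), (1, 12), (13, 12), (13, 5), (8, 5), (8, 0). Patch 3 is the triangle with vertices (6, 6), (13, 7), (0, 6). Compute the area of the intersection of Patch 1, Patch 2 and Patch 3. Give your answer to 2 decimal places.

0.92

The intersection is the polygon with vertices (5,6), (1,6), (1,6.077), (5,6.385).
By the shoelace formula its area is 0.92.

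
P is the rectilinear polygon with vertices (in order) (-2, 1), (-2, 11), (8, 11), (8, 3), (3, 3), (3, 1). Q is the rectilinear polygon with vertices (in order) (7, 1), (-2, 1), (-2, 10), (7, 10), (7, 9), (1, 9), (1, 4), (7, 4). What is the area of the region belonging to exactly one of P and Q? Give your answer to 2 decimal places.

|P| = 90, |Q| = 51, |P∩Q| = 43.
|P △ Q| = |P| + |Q| − 2·|P∩Q| = 90 + 51 − 86 = 55.00.

55.00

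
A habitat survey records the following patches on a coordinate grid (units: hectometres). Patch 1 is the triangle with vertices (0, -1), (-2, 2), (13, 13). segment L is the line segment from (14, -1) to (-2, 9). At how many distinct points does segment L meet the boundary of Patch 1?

The segment meets the boundary at (3.153,5.779), (5.141,4.537).

2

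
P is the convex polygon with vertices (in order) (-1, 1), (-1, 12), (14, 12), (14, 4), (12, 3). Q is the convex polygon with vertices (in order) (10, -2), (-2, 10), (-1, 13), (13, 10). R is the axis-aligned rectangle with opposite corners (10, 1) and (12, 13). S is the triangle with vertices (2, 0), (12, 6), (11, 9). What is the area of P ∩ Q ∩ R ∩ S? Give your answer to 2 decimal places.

5.20

The intersection is the polygon with vertices (10,8), (11,9), (12,6), (10,4.8).
By the shoelace formula its area is 5.20.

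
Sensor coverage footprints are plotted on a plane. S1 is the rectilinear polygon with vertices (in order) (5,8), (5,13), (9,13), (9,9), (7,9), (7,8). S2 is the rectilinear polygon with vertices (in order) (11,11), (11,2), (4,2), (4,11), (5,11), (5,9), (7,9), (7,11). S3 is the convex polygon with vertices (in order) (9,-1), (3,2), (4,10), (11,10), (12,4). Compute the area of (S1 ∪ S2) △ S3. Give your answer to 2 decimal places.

34.57

|S1 ∪ S2| = 71.
|(S1 ∪ S2) ∩ S3| = 55.9667.
|(S1 ∪ S2) △ S3| = 71 + 75.5 − 111.9333 = 34.57.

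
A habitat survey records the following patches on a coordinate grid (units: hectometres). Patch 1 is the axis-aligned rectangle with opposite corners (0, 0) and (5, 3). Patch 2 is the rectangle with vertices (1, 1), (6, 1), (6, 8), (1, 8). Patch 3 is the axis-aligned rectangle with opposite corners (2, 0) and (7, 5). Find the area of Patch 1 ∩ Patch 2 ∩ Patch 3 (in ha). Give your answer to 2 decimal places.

6.00

The intersection is the polygon with vertices (5,1), (2,1), (2,3), (5,3).
By the shoelace formula its area is 6.00.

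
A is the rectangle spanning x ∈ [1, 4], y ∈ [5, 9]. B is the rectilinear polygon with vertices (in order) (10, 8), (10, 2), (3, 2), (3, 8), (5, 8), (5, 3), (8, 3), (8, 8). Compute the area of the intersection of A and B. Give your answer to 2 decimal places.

The intersection is the polygon with vertices (4,5), (3,5), (3,8), (4,8).
By the shoelace formula its area is 3.00.

3.00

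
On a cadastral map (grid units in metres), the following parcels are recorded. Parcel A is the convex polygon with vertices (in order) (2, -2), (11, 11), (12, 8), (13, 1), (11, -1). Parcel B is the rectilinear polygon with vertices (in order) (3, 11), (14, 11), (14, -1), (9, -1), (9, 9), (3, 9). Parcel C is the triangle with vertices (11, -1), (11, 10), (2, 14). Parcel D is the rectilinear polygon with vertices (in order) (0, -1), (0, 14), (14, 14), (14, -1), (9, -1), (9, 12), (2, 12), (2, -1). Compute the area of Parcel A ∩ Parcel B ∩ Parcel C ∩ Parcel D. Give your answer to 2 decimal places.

The intersection is the polygon with vertices (10.471,10.235), (11,10), (11,-1), (9,2.333), (9,8.111).
By the shoelace formula its area is 17.51.

17.51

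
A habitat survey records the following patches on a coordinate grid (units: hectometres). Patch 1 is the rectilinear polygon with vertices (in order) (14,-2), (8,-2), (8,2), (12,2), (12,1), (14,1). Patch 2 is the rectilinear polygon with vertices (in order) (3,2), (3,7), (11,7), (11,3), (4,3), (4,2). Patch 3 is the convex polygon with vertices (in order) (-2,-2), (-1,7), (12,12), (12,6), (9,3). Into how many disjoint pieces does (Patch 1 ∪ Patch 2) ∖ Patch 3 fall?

(Patch 1 ∪ Patch 2) ∖ Patch 3 splits into 2 disjoint pieces (area 22, area 2).

2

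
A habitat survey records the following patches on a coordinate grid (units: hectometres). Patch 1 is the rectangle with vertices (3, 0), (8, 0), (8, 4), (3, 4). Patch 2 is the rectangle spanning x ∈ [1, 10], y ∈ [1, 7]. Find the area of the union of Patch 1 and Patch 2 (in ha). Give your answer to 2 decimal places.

59.00

By inclusion–exclusion:
Individual areas: |Patch 1| = 20, |Patch 2| = 54.
|Patch 1∩Patch 2|: x∈[3,8], y∈[1,4] → 5·3 = 15.
|Patch 1 ∪ Patch 2| = 74 − 15 = 59.00.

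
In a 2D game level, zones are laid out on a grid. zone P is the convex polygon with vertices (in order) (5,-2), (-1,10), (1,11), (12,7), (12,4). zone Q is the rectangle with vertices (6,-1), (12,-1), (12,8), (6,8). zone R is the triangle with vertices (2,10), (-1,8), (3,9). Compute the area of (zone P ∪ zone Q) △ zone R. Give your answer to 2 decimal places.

|zone P ∪ zone Q| = 104.9583.
|(zone P ∪ zone Q) ∩ zone R| = 2.3611.
|(zone P ∪ zone Q) △ zone R| = 104.9583 + 2.5 − 4.7222 = 102.74.

102.74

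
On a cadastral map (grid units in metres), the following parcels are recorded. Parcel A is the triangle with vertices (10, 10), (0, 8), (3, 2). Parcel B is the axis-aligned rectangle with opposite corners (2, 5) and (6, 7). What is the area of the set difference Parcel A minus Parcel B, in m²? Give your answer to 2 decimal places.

|Parcel A| = 33, |Parcel A∩Parcel B| = 7.9196.
|Parcel A ∖ Parcel B| = |Parcel A| − |Parcel A∩Parcel B| = 33 − 7.9196 = 25.08.

25.08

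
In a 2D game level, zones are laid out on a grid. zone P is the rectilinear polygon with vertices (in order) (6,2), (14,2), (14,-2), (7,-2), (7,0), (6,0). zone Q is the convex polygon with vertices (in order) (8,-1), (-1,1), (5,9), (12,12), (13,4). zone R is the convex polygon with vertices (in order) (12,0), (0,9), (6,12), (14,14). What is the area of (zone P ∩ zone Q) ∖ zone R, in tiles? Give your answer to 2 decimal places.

|zone P ∩ zone Q| = 9.3889.
|(zone P ∩ zone Q) ∩ zone R| = 0.5952.
|(zone P ∩ zone Q) ∖ zone R| = 9.3889 − 0.5952 = 8.79.

8.79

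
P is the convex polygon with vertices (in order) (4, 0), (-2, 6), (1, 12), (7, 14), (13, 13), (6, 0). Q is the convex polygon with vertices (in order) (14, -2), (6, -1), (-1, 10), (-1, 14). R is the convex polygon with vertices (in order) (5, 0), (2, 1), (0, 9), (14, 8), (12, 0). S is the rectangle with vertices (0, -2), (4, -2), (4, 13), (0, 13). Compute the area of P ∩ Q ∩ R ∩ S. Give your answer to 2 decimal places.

The intersection is the polygon with vertices (0.235,8.059), (0,9), (3.952,8.718), (4,8.667), (4,2.143).
By the shoelace formula its area is 14.22.

14.22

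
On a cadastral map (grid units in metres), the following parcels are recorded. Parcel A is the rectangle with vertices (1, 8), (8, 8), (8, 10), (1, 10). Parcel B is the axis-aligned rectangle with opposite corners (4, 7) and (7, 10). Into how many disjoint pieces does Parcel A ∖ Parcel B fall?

Parcel A ∖ Parcel B splits into 2 disjoint pieces (area 2, area 6).

2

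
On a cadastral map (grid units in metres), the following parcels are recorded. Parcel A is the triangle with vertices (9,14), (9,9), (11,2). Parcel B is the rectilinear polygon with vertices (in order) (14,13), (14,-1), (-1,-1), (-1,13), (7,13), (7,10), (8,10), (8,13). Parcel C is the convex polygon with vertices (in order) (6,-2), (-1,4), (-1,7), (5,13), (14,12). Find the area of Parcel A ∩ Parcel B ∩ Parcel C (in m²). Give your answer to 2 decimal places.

4.13

The intersection is the polygon with vertices (9,9), (9,12.556), (9.245,12.528), (10.387,5.677), (10.095,5.167).
By the shoelace formula its area is 4.13.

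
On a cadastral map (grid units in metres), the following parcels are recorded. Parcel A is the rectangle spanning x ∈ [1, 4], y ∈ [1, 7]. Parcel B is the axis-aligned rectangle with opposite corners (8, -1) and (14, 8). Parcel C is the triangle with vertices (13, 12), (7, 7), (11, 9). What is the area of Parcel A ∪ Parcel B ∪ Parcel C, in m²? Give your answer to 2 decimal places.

75.77

By inclusion–exclusion:
Individual areas: |Parcel A| = 18, |Parcel B| = 54, |Parcel C| = 4.
|Parcel A∩Parcel B| = 0 (no overlap).
|Parcel A∩Parcel C| = 0.
|Parcel B∩Parcel C| = 0.2333.
|Parcel A∩Parcel B∩Parcel C| = 0.
|Parcel A ∪ Parcel B ∪ Parcel C| = 76 − 0.2333 + 0 = 75.77.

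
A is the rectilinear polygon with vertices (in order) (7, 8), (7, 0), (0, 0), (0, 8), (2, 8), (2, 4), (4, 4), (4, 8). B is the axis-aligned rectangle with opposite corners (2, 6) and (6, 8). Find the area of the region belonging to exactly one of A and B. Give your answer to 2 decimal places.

|A| = 48, |B| = 8, |A∩B| = 4.
|A △ B| = |A| + |B| − 2·|A∩B| = 48 + 8 − 8 = 48.00.

48.00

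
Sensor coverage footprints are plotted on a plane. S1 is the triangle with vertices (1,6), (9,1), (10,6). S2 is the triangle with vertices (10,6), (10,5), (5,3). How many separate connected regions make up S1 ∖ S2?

2

S1 ∖ S2 splits into 2 disjoint pieces (area 12.398, area 7.7306).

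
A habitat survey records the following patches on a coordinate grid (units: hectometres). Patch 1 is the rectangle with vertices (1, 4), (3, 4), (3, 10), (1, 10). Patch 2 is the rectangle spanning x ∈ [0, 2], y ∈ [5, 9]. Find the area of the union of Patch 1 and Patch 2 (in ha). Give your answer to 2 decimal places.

By inclusion–exclusion:
Individual areas: |Patch 1| = 12, |Patch 2| = 8.
|Patch 1∩Patch 2|: x∈[1,2], y∈[5,9] → 1·4 = 4.
|Patch 1 ∪ Patch 2| = 20 − 4 = 16.00.

16.00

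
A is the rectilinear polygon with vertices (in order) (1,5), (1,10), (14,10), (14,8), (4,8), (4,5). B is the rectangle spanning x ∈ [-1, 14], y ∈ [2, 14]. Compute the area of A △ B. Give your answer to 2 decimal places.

|A| = 35, |B| = 180, |A∩B| = 35.
|A △ B| = |A| + |B| − 2·|A∩B| = 35 + 180 − 70 = 145.00.

145.00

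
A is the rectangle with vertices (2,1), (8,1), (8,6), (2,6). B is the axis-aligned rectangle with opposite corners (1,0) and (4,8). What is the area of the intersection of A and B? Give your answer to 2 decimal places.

|A∩B|: x∈[2,4], y∈[1,6] → 2·5 = 10.

10.00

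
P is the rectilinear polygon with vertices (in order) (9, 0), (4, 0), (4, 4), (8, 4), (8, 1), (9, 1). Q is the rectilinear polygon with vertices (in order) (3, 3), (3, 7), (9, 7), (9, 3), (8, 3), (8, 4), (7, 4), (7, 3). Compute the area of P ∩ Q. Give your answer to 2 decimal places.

3.00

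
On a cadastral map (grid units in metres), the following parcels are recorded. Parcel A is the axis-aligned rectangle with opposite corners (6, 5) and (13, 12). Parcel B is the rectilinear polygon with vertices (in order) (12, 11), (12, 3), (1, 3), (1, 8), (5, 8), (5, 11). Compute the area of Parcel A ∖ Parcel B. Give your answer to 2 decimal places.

|Parcel A| = 49, |Parcel A∩Parcel B| = 36.
|Parcel A ∖ Parcel B| = |Parcel A| − |Parcel A∩Parcel B| = 49 − 36 = 13.00.

13.00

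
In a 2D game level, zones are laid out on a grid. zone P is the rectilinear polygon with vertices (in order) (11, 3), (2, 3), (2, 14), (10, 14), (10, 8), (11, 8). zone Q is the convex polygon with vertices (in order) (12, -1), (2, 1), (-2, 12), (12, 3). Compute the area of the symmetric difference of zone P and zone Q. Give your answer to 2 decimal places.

108.36

|zone P| = 93, |zone Q| = 79, |zone P∩zone Q| = 31.8214.
|zone P △ zone Q| = |zone P| + |zone Q| − 2·|zone P∩zone Q| = 93 + 79 − 63.6429 = 108.36.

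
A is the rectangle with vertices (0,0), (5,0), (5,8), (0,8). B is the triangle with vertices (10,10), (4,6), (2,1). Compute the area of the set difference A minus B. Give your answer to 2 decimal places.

|A| = 40, |A∩B| = 5.2708.
|A ∖ B| = |A| − |A∩B| = 40 − 5.2708 = 34.73.

34.73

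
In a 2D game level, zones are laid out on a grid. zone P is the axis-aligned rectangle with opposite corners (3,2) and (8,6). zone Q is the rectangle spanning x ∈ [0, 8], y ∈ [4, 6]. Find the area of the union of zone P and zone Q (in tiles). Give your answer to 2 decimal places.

26.00

By inclusion–exclusion:
Individual areas: |zone P| = 20, |zone Q| = 16.
|zone P∩zone Q|: x∈[3,8], y∈[4,6] → 5·2 = 10.
|zone P ∪ zone Q| = 36 − 10 = 26.00.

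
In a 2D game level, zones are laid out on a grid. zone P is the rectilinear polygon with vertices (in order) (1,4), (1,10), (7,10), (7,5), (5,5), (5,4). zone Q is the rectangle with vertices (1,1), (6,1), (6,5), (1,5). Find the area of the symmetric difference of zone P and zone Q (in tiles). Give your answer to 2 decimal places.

|zone P| = 34, |zone Q| = 20, |zone P∩zone Q| = 4.
|zone P △ zone Q| = |zone P| + |zone Q| − 2·|zone P∩zone Q| = 34 + 20 − 8 = 46.00.

46.00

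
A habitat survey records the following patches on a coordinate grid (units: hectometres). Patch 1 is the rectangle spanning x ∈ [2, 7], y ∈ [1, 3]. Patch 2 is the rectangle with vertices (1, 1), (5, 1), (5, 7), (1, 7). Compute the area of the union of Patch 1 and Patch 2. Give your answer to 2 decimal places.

By inclusion–exclusion:
Individual areas: |Patch 1| = 10, |Patch 2| = 24.
|Patch 1∩Patch 2|: x∈[2,5], y∈[1,3] → 3·2 = 6.
|Patch 1 ∪ Patch 2| = 34 − 6 = 28.00.

28.00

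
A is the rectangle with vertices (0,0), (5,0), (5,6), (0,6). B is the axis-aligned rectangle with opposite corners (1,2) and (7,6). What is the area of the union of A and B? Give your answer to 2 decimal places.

By inclusion–exclusion:
Individual areas: |A| = 30, |B| = 24.
|A∩B|: x∈[1,5], y∈[2,6] → 4·4 = 16.
|A ∪ B| = 54 − 16 = 38.00.

38.00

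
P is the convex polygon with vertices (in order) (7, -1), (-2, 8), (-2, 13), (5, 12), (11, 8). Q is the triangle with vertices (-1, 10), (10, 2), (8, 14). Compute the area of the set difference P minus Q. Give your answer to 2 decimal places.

|P| = 102, |P∩Q| = 47.6123.
|P ∖ Q| = |P| − |P∩Q| = 102 − 47.6123 = 54.39.

54.39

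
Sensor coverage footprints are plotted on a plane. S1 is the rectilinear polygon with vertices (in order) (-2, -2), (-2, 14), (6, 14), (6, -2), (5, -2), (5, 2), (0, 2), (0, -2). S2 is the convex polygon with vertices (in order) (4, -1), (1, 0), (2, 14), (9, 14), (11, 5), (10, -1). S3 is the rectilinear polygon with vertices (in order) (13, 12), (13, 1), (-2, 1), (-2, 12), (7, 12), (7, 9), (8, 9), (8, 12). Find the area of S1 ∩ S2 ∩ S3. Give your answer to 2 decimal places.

The intersection is the polygon with vertices (6,1), (5,1), (5,2), (1.143,2), (1.857,12), (6,12).
By the shoelace formula its area is 46.00.

46.00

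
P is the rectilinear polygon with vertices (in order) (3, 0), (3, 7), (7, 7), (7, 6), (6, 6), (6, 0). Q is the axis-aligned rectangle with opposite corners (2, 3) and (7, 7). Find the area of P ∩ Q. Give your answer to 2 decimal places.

13.00

The intersection is the polygon with vertices (3,7), (7,7), (7,6), (6,6), (6,3), (3,3).
By the shoelace formula its area is 13.00.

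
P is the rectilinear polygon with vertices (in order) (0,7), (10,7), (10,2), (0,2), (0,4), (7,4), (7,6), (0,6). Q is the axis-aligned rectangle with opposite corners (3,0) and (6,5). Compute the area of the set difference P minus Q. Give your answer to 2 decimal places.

30.00

|P| = 36, |P∩Q| = 6.
|P ∖ Q| = |P| − |P∩Q| = 36 − 6 = 30.00.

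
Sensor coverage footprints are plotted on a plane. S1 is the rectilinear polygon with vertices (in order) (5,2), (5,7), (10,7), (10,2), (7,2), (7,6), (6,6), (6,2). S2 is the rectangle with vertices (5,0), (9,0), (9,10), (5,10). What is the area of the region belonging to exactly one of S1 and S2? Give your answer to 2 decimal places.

|S1| = 21, |S2| = 40, |S1∩S2| = 16.
|S1 △ S2| = |S1| + |S2| − 2·|S1∩S2| = 21 + 40 − 32 = 29.00.

29.00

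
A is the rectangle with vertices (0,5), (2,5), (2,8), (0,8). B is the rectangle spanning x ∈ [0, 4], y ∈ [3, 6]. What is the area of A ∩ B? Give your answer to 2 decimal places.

|A∩B|: x∈[0,2], y∈[5,6] → 2·1 = 2.

2.00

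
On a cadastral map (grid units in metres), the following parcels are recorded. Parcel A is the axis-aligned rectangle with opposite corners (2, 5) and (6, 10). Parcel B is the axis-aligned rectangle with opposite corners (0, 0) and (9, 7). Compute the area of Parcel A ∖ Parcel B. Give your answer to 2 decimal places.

|Parcel A∩Parcel B|: x∈[2,6], y∈[5,7] → 4·2 = 8.
|Parcel A| = 20.
|Parcel A ∖ Parcel B| = |Parcel A| − |Parcel A∩Parcel B| = 20 − 8 = 12.00.

12.00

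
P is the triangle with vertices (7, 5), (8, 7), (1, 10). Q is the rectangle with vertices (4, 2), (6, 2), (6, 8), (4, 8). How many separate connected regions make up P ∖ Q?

P ∖ Q splits into 2 disjoint pieces (area 3.4405, area 2.4167).

2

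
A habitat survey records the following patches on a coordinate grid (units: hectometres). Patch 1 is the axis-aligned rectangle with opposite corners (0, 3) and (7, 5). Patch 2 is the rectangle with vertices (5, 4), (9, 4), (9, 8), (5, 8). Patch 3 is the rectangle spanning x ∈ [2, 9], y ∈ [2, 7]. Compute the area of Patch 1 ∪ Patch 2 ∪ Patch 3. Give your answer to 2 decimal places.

By inclusion–exclusion:
Individual areas: |Patch 1| = 14, |Patch 2| = 16, |Patch 3| = 35.
|Patch 1∩Patch 2|: x∈[5,7], y∈[4,5] → 2·1 = 2.
|Patch 1∩Patch 3|: x∈[2,7], y∈[3,5] → 5·2 = 10.
|Patch 2∩Patch 3|: x∈[5,9], y∈[4,7] → 4·3 = 12.
|Patch 1∩Patch 2∩Patch 3| = 2.
|Patch 1 ∪ Patch 2 ∪ Patch 3| = 65 − 24 + 2 = 43.00.

43.00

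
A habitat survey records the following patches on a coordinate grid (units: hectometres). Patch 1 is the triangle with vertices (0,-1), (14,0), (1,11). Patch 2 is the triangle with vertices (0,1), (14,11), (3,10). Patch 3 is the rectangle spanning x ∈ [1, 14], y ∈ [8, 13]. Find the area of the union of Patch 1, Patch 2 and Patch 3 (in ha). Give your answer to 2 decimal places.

148.57

By inclusion–exclusion:
Individual areas: |Patch 1| = 83.5, |Patch 2| = 48, |Patch 3| = 65.
|Patch 1∩Patch 2| = 22.3561.
|Patch 1∩Patch 3| = 5.3182.
|Patch 2∩Patch 3| = 21.8667.
|Patch 1∩Patch 2∩Patch 3| = 1.6148.
|Patch 1 ∪ Patch 2 ∪ Patch 3| = 196.5 − 49.541 + 1.6148 = 148.57.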